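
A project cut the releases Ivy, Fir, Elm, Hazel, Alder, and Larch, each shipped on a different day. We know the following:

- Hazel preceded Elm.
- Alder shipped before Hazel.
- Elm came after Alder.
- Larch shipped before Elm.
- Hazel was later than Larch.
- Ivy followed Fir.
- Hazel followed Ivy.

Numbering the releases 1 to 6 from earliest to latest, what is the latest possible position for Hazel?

Hazel must come before Elm — 1 release forced after it.
Everything else can be placed before Hazel in some valid order, so Hazel can sit as late as position 6 − 1 = 5.

5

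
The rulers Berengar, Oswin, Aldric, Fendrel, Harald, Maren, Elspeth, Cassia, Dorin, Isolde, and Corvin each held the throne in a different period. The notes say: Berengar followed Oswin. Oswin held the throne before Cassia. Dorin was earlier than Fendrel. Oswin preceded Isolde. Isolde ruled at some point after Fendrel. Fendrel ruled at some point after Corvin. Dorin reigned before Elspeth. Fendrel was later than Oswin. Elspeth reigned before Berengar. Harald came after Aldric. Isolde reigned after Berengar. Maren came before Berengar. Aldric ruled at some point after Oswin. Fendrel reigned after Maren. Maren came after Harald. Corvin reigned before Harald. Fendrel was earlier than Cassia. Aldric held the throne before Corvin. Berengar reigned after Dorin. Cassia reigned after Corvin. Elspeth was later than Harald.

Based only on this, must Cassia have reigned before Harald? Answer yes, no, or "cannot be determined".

no

Tracing the constraints gives Harald → Maren → Fendrel → Cassia, so Harald must come before Cassia.
That means Cassia cannot be before Harald.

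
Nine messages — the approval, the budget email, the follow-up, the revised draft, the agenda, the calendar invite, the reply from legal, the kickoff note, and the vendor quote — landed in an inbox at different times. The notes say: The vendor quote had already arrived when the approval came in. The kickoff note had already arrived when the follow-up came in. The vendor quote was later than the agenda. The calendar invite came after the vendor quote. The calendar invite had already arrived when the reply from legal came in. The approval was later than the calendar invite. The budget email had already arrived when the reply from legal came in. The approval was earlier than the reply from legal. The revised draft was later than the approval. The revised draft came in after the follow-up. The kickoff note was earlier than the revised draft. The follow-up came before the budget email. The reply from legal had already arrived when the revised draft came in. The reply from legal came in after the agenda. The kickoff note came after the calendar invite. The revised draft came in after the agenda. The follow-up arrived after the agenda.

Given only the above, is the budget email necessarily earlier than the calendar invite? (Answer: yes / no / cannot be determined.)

Tracing the constraints gives the calendar invite → the kickoff note → the follow-up → the budget email, so the calendar invite must come before the budget email.
That means the budget email cannot be before the calendar invite.

no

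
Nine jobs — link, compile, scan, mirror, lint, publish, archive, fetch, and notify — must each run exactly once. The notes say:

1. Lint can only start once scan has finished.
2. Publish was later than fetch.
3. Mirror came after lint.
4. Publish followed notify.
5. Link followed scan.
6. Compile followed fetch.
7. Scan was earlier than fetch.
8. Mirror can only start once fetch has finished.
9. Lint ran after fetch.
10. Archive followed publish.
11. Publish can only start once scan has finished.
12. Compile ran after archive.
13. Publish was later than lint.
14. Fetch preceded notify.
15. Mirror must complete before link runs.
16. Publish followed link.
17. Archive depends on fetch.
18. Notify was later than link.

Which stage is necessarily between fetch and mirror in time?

lint

Tracing the constraints gives fetch → lint → mirror, so lint sits after fetch and before mirror.
No other stage is forced both after fetch and before mirror.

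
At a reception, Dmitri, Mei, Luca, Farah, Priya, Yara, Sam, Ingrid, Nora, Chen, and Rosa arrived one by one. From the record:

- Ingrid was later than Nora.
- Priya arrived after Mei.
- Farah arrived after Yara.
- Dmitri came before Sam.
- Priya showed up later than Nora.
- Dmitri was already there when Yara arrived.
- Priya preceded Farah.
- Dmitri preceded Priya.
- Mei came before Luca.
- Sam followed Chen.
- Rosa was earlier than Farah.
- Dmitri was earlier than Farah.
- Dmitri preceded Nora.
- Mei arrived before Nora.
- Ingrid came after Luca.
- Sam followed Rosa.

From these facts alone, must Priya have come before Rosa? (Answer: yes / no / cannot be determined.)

cannot be determined

No chain of stated constraints runs from Priya to Rosa, and none runs from Rosa to Priya either.
So the relative order of Priya and Rosa is not fixed by the given facts.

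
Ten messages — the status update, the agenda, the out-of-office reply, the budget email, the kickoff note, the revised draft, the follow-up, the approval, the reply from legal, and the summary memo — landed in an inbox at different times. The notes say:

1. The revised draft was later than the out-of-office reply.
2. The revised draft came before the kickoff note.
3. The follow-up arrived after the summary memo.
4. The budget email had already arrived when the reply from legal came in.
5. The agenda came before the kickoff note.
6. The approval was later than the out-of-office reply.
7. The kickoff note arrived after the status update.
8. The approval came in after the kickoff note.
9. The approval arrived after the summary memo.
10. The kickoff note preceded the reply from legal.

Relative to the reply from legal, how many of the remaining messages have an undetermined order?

Forced before the reply from legal: the agenda, the budget email, the kickoff note, the out-of-office reply, the revised draft, and the status update.
That leaves the approval, the follow-up, and the summary memo with no forced order relative to the reply from legal — 3.

3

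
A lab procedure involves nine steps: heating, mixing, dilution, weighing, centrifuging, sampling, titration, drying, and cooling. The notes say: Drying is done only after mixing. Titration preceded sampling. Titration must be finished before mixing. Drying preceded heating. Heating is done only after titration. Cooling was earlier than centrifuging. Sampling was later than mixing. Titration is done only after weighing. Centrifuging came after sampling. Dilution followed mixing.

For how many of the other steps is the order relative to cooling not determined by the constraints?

Forced after cooling: centrifuging.
That leaves dilution, drying, heating, mixing, sampling, titration, and weighing with no forced order relative to cooling — 7.

7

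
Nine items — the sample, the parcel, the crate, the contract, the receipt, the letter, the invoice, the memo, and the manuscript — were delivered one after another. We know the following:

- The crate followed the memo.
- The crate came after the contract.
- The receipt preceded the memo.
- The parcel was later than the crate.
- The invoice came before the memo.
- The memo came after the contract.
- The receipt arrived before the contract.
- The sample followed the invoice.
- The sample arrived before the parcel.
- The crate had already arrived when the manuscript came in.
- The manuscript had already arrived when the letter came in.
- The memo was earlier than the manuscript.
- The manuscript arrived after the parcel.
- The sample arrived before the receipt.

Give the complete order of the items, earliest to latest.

The constraints fix every adjacent pair, so only one ordering works:
the invoice → the sample → the receipt → the contract → the memo → the crate → the parcel → the manuscript → the letter.

the invoice, the sample, the receipt, the contract, the memo, the crate, the parcel, the manuscript, the letter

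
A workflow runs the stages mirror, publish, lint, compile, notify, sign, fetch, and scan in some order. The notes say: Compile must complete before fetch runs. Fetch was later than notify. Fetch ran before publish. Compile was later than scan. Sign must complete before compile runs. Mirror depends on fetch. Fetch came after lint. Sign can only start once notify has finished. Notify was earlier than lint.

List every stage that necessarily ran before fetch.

Directly stated before fetch: compile, lint, and notify.
Scan reaches fetch via scan → compile → fetch.
Sign reaches fetch via sign → compile → fetch.
No chain forces publish (or any of the others) ahead of fetch.

compile, lint, notify, scan, sign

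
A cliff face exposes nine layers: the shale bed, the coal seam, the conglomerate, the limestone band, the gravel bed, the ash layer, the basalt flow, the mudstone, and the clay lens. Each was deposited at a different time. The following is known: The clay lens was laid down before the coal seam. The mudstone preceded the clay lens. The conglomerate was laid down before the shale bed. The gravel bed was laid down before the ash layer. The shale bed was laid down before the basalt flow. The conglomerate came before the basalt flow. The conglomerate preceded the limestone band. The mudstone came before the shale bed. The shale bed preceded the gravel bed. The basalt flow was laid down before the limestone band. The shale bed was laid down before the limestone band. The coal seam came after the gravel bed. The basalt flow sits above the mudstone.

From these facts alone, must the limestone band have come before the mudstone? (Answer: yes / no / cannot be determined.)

no

Tracing the constraints gives the mudstone → the basalt flow → the limestone band, so the mudstone must come before the limestone band.
That means the limestone band cannot be before the mudstone.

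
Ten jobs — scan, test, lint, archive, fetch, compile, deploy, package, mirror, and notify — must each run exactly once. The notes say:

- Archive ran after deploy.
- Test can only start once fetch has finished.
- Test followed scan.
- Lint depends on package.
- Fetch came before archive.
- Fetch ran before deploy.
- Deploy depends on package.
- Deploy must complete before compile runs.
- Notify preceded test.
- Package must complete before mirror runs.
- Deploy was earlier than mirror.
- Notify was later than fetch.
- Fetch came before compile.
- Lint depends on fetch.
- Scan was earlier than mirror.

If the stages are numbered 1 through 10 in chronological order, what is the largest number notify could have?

Notify must come before test — 1 stage forced after it.
Everything else can be placed before notify in some valid order, so notify can sit as late as position 10 − 1 = 9.

9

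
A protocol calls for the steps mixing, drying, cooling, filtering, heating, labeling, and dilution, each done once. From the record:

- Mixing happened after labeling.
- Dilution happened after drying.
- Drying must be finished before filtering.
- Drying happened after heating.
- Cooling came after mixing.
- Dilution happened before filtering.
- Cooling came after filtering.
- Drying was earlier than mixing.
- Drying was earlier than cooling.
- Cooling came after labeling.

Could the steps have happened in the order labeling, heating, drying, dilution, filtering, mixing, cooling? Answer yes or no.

yes

Check each stated constraint against the proposed order — e.g. labeling is ahead of mixing; labeling is ahead of cooling. Every pair is in the required order; nothing is violated.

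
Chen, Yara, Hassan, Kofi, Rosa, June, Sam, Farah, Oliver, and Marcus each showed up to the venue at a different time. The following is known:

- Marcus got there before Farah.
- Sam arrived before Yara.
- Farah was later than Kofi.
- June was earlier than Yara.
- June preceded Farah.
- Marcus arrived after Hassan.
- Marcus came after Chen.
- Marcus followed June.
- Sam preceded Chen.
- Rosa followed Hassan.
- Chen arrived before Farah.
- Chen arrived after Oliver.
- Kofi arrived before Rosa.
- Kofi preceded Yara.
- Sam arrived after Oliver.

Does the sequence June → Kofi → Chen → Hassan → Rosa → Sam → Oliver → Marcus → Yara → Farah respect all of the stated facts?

no

The constraints require Sam before Chen, but in the proposed sequence Chen appears ahead of Sam. That one violation is enough.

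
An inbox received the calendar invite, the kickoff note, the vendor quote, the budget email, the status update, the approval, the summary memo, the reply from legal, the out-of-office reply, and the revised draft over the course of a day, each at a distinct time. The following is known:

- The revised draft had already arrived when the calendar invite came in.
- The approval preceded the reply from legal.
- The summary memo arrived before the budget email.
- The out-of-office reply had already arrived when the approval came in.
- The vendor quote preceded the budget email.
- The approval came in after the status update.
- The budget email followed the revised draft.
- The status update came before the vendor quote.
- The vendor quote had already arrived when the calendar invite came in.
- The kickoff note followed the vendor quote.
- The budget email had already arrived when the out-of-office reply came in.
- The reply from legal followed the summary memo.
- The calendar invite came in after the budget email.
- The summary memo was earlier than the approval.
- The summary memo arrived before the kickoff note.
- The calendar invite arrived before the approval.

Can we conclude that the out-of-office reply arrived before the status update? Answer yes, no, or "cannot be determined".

Tracing the constraints gives the status update → the vendor quote → the budget email → the out-of-office reply, so the status update must come before the out-of-office reply.
That means the out-of-office reply cannot be before the status update.

no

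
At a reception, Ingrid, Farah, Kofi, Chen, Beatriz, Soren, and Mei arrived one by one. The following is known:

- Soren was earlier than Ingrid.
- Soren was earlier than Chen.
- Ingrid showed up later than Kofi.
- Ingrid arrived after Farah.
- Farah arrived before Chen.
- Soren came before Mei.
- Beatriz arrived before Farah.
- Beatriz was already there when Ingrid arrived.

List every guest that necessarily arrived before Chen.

Beatriz, Farah, Soren

Directly stated before Chen: Farah and Soren.
Beatriz reaches Chen via Beatriz → Farah → Chen.
No chain forces Ingrid (or any of the others) ahead of Chen.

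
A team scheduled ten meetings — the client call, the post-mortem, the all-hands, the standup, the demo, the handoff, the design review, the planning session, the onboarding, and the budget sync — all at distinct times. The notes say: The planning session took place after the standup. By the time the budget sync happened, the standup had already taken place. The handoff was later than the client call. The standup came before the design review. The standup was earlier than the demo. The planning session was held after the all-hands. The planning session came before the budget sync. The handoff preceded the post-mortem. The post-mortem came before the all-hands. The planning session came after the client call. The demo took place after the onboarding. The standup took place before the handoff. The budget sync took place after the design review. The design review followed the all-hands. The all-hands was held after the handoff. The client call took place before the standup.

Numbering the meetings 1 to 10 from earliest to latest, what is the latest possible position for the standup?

The standup must come before the all-hands, the budget sync, the demo, the design review, the handoff, the planning session, and the post-mortem — 7 meetings forced after it.
Everything else can be placed before the standup in some valid order, so the standup can sit as late as position 10 − 7 = 3.

3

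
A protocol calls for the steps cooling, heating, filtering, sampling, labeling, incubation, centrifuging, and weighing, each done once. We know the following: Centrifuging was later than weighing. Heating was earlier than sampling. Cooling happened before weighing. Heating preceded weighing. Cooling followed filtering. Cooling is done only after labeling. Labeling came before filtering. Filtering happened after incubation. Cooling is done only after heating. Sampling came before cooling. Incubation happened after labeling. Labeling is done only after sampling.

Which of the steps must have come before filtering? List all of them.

heating, incubation, labeling, sampling

Directly stated before filtering: incubation and labeling.
Heating reaches filtering via heating → sampling → labeling → filtering.
Sampling reaches filtering via sampling → labeling → filtering.
No chain forces centrifuging (or any of the others) ahead of filtering.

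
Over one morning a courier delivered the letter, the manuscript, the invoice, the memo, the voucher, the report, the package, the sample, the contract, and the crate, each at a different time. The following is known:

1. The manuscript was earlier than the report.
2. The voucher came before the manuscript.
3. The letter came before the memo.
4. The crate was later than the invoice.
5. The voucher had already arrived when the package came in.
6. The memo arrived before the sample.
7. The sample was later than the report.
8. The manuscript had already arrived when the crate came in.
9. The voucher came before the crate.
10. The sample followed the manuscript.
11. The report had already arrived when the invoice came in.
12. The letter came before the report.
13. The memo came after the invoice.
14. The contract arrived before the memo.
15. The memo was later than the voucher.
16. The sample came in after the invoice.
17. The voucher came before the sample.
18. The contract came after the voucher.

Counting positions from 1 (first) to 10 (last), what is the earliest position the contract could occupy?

The voucher must come before the contract — 1 forced predecessor.
Nothing else is forced ahead of the contract, so its earliest slot is position 1 + 1 = 2.

2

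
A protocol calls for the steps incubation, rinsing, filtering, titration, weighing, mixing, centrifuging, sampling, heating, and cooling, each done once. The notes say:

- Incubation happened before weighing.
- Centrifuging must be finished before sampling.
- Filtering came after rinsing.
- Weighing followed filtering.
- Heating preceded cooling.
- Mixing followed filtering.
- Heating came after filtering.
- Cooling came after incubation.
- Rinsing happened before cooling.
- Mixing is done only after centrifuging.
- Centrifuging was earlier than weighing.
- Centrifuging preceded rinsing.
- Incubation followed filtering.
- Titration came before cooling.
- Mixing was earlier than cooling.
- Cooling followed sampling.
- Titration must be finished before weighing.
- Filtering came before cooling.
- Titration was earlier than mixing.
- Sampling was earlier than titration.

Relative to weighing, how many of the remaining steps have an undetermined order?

3

Forced before weighing: centrifuging, filtering, incubation, rinsing, sampling, and titration.
That leaves cooling, heating, and mixing with no forced order relative to weighing — 3.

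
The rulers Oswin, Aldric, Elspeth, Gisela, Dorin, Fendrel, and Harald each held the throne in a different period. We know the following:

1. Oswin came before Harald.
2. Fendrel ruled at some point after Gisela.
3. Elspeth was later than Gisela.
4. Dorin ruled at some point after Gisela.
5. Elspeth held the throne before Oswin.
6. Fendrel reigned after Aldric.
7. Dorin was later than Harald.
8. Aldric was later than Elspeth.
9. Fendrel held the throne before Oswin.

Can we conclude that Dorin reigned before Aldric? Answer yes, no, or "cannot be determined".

Tracing the constraints gives Aldric → Fendrel → Oswin → Harald → Dorin, so Aldric must come before Dorin.
That means Dorin cannot be before Aldric.

no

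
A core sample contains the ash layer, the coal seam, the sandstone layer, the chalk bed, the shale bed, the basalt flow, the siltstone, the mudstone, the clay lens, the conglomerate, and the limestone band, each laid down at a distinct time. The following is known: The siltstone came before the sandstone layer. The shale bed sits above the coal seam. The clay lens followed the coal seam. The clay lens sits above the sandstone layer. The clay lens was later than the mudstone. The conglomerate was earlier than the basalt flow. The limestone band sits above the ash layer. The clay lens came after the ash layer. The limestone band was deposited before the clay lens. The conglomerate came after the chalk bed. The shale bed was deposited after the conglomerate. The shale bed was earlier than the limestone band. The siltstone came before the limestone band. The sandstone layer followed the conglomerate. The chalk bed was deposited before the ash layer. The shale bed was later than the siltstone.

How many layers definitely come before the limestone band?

6

Directly stated before the limestone band: the ash layer, the shale bed, and the siltstone.
The chalk bed reaches the limestone band via the chalk bed → the ash layer → the limestone band.
The coal seam reaches the limestone band via the coal seam → the shale bed → the limestone band.
The conglomerate reaches the limestone band via the conglomerate → the shale bed → the limestone band.
That's the ash layer, the chalk bed, the coal seam, the conglomerate, the shale bed, and the siltstone — 6 in all.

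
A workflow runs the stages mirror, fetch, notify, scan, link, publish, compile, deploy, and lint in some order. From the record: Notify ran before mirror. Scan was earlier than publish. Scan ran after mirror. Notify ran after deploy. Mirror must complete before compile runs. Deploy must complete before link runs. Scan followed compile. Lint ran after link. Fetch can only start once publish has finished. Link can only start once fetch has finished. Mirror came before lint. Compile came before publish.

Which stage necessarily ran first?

Deploy has a chain of constraints placing it before every other stage, so deploy must be first.

deploy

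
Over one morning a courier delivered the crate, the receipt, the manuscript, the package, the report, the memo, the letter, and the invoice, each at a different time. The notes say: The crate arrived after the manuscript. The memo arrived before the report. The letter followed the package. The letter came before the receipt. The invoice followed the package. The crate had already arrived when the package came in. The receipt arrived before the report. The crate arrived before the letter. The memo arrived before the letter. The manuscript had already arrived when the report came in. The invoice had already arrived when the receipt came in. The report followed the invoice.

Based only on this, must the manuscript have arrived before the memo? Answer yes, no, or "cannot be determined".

No chain of stated constraints runs from the manuscript to the memo, and none runs from the memo to the manuscript either.
So the relative order of the manuscript and the memo is not fixed by the given facts.

cannot be determined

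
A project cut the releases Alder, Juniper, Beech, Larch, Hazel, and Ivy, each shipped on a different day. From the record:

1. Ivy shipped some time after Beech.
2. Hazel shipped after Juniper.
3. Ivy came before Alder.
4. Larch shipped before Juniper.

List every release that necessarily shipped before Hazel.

Directly stated before Hazel: Juniper.
Larch reaches Hazel via Larch → Juniper → Hazel.
No chain forces Alder (or any of the others) ahead of Hazel.

Juniper, Larch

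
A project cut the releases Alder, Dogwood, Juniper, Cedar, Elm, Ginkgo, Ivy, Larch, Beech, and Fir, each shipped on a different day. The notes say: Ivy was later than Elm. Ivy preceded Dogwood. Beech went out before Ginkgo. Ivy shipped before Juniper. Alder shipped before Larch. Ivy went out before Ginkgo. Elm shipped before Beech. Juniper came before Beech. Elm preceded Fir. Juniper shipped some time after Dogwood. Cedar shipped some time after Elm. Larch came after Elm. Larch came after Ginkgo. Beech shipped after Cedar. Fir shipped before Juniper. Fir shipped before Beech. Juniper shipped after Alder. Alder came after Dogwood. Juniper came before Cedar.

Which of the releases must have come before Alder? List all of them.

Dogwood, Elm, Ivy

Directly stated before Alder: Dogwood.
Elm reaches Alder via Elm → Ivy → Dogwood → Alder.
Ivy reaches Alder via Ivy → Dogwood → Alder.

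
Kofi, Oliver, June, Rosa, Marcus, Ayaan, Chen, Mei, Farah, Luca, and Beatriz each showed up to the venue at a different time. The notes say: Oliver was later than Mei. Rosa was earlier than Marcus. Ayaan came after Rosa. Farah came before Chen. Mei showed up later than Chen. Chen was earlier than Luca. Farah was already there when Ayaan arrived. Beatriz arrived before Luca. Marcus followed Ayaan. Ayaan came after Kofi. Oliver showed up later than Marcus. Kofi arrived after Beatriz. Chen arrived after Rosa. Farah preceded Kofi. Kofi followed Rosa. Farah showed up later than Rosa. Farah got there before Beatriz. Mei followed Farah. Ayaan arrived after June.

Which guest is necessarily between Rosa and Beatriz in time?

Tracing the constraints gives Rosa → Farah → Beatriz, so Farah sits after Rosa and before Beatriz.
No other guest is forced both after Rosa and before Beatriz.

Farah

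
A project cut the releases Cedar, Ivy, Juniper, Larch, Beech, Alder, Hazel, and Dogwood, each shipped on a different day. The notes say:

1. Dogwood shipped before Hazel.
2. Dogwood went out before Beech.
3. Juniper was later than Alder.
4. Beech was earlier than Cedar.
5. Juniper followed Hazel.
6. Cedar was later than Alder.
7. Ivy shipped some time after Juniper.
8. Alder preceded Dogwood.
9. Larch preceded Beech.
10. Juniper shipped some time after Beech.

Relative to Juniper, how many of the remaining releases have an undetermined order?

1

Forced before Juniper: Alder, Beech, Dogwood, Hazel, and Larch; forced after Juniper: Ivy.
That leaves Cedar with no forced order relative to Juniper — 1.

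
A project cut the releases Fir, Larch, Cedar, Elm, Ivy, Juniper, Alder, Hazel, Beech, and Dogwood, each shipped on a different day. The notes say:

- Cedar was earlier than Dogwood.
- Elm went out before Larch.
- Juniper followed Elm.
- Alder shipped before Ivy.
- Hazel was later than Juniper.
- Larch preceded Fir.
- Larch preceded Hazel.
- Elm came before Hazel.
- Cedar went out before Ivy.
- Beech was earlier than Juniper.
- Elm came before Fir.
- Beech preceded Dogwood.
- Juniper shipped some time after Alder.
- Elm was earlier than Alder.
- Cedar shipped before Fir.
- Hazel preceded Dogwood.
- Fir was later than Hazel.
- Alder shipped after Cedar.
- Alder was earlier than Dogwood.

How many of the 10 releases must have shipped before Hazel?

Directly stated before Hazel: Elm, Juniper, and Larch.
Alder reaches Hazel via Alder → Juniper → Hazel.
Beech reaches Hazel via Beech → Juniper → Hazel.
Cedar reaches Hazel via Cedar → Alder → Juniper → Hazel.
No chain forces Dogwood (or any of the others) ahead of Hazel.
That's Alder, Beech, Cedar, Elm, Juniper, and Larch — 6 in all.

6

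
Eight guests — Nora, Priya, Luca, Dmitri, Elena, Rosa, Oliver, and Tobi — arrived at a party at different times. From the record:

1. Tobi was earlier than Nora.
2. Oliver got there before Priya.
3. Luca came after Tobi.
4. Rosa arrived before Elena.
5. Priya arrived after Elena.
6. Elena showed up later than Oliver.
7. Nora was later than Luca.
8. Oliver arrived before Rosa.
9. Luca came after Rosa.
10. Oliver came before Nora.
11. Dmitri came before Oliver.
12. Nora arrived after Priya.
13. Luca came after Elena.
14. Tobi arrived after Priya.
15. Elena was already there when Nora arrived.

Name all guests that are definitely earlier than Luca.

Directly stated before Luca: Elena, Rosa, and Tobi.
Dmitri reaches Luca via Dmitri → Oliver → Rosa → Luca.
Oliver reaches Luca via Oliver → Rosa → Luca.
Priya reaches Luca via Priya → Tobi → Luca.
No chain forces Nora ahead of Luca.

Dmitri, Elena, Oliver, Priya, Rosa, Tobi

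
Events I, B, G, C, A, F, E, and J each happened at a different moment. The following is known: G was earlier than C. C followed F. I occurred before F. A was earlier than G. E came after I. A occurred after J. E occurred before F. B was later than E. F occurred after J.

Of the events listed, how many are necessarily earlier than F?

Directly stated before F: E, I, and J.
No chain forces G (or any of the others) ahead of F.
That's E, I, and J — 3 in all.

3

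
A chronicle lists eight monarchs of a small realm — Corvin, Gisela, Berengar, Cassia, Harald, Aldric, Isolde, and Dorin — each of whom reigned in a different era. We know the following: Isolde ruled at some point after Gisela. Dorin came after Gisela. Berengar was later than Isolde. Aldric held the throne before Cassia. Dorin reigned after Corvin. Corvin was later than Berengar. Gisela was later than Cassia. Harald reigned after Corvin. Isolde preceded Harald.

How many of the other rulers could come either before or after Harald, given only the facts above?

Forced before Harald: Aldric, Berengar, Cassia, Corvin, Gisela, and Isolde.
That leaves Dorin with no forced order relative to Harald — 1.

1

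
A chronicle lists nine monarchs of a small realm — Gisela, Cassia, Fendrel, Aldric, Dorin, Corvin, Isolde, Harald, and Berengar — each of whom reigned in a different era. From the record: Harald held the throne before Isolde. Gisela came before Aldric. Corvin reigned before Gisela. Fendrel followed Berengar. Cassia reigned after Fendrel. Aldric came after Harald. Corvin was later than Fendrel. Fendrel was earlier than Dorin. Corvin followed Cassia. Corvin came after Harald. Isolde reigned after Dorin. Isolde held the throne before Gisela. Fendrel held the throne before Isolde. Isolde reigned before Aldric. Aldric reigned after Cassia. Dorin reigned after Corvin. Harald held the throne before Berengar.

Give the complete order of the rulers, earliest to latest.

Harald, Berengar, Fendrel, Cassia, Corvin, Dorin, Isolde, Gisela, Aldric

The constraints fix every adjacent pair, so only one ordering works:
Harald → Berengar → Fendrel → Cassia → Corvin → Dorin → Isolde → Gisela → Aldric.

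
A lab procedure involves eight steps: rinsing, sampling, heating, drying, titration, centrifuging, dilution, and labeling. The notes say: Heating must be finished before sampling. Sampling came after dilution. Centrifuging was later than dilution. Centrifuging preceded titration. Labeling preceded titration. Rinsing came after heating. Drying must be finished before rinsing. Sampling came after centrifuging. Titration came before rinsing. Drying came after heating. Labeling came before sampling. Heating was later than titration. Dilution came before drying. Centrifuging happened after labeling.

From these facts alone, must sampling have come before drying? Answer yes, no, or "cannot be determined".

No chain of stated constraints runs from sampling to drying, and none runs from drying to sampling either.
So the relative order of sampling and drying is not fixed by the given facts.

cannot be determined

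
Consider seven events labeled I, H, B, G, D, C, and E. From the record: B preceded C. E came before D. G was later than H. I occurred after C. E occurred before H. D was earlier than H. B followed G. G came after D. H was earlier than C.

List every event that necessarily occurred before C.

Directly stated before C: B and H.
D reaches C via D → H → C.
E reaches C via E → H → C.
G reaches C via G → B → C.

B, D, E, G, H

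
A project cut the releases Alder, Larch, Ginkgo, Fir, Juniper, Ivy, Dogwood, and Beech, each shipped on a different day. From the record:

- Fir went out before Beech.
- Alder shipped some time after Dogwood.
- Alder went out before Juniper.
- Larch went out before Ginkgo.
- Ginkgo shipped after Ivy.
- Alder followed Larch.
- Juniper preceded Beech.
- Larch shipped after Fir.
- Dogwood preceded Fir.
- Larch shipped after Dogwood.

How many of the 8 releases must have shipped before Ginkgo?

4

Directly stated before Ginkgo: Ivy and Larch.
Dogwood reaches Ginkgo via Dogwood → Larch → Ginkgo.
Fir reaches Ginkgo via Fir → Larch → Ginkgo.
That's Dogwood, Fir, Ivy, and Larch — 4 in all.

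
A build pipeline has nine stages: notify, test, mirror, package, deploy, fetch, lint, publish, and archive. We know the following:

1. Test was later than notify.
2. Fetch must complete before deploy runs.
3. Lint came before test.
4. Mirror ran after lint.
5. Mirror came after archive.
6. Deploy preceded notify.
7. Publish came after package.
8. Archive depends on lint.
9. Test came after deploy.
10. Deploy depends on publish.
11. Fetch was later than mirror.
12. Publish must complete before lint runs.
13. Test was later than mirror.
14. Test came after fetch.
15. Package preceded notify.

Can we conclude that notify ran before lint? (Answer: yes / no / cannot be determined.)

Tracing the constraints gives lint → mirror → fetch → deploy → notify, so lint must come before notify.
That means notify cannot be before lint.

no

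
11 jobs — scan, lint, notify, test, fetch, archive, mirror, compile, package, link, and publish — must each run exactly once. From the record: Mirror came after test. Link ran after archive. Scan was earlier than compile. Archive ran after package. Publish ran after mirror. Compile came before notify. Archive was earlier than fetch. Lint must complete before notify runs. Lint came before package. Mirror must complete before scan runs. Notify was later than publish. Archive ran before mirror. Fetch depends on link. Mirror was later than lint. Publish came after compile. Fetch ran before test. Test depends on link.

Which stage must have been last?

Every other stage has a chain of constraints placing it before notify, so notify is last.

notify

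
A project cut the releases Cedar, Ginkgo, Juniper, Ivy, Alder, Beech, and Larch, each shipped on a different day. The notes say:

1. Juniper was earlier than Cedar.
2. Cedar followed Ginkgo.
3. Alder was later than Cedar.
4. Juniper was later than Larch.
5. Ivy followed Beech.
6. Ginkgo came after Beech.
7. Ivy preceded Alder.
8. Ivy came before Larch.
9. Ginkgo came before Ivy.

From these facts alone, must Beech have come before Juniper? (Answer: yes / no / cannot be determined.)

Chain the constraints: Beech → Ivy → Larch → Juniper. Each link is directly stated, so Beech comes before Juniper.

yes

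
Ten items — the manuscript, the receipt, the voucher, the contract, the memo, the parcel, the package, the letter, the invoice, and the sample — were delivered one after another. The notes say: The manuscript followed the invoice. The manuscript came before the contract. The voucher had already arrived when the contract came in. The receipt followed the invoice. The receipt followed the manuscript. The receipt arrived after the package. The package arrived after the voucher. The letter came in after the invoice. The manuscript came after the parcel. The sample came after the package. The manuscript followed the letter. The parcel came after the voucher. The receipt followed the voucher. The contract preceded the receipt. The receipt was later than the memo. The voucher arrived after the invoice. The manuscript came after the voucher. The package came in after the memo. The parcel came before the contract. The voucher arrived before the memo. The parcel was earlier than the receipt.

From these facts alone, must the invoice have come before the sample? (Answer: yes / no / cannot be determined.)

yes

Chain the constraints: the invoice → the voucher → the package → the sample. Each link is directly stated, so the invoice comes before the sample.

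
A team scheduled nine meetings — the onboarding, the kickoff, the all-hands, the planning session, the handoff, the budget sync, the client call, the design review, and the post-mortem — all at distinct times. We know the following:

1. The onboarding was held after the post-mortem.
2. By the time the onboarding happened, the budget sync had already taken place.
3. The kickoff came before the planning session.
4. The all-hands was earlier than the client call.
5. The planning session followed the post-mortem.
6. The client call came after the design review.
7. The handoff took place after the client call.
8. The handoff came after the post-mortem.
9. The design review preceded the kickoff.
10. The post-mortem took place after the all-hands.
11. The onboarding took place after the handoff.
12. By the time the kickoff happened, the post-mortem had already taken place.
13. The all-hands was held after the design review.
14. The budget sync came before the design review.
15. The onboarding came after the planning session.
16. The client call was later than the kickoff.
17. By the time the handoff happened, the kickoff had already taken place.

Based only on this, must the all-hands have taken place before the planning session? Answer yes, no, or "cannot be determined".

Chain the constraints: the all-hands → the post-mortem → the planning session. Each link is directly stated, so the all-hands comes before the planning session.

yes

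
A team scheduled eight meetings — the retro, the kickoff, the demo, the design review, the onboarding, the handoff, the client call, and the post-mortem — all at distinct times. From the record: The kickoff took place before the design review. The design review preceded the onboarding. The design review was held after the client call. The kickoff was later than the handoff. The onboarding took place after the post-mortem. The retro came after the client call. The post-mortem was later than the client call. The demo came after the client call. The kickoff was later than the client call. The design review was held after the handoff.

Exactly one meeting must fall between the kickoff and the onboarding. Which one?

the design review

Tracing the constraints gives the kickoff → the design review → the onboarding, so the design review sits after the kickoff and before the onboarding.
No other meeting is forced both after the kickoff and before the onboarding.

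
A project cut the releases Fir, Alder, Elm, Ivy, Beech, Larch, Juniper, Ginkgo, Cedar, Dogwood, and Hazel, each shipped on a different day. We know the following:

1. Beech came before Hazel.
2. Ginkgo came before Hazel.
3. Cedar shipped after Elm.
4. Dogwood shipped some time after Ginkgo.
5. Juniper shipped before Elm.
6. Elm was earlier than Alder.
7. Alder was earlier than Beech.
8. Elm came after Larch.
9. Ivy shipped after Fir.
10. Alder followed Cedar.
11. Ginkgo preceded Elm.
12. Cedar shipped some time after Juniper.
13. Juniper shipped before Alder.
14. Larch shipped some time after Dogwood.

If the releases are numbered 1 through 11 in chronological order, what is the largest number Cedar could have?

Cedar must come before Alder, Beech, and Hazel — 3 releases forced after it.
Everything else can be placed before Cedar in some valid order, so Cedar can sit as late as position 11 − 3 = 8.

8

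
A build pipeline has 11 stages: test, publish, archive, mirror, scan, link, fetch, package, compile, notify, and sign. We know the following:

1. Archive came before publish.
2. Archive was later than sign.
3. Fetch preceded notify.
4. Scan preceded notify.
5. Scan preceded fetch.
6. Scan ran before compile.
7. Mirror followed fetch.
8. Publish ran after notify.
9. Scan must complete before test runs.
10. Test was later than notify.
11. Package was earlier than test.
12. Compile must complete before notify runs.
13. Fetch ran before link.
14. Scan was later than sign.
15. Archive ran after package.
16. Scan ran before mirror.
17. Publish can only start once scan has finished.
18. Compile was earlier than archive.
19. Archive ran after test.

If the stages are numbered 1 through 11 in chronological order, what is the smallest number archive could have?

8

Compile, fetch, notify, package, scan, sign, and test must all come before archive — 7 forced predecessors.
Nothing else is forced ahead of archive, so its earliest slot is position 7 + 1 = 8.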